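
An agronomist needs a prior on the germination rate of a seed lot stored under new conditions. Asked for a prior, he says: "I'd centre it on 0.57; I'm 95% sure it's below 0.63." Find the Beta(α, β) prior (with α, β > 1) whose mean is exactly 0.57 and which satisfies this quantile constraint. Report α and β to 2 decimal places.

With mean 0.57 fixed, write α = 0.57s, β = 0.43s where s = α+β.
Need P(θ < 0.63) = 0.95 under Beta(0.57s, 0.43s). Normal approximation: (q−m)/√(m(1−m)/s) ≈ z_{0.95} = 1.64, so s ≈ 0.57·0.43·(1.64)²/(0.63−0.57)² = 184.2.
At s = 184.2: P(θ<0.63) ≈ 0.952. Adjusting to match 0.95 gives s ≈ 180.64.
So α = 0.57·180.64 ≈ 102.97, β = 0.43·180.64 ≈ 77.68.

α ≈ 102.97, β ≈ 77.68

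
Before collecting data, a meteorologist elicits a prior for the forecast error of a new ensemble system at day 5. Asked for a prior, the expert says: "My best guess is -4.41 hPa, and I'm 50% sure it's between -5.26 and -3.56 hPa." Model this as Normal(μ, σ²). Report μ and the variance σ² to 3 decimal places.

μ = -4.410, σ² = 1.588

A symmetric 50% interval runs μ ± z·σ with z = 0.6745.
Half-width = 0.85, so σ = 0.85/0.6745 = 1.2602 and σ² = 1.588.
μ is the stated best guess, -4.410.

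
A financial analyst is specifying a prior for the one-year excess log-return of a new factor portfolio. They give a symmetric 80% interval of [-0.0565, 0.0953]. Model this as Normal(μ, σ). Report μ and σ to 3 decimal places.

μ = 0.019, σ = 0.059

A symmetric 80% interval runs μ ± z·σ with z = 1.282.
Half-width = 0.0759, so σ = 0.0759/1.282 = 0.059.
μ is the interval midpoint, 0.019.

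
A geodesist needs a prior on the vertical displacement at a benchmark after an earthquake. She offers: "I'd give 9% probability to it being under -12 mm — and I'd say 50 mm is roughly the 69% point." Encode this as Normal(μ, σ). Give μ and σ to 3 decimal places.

For Normal(μ,σ), the p-quantile is μ + z_p·σ. Here z_{0.09} = -1.341, z_{0.69} = 0.4959.
So -12 = μ − 1.341σ and 50 = μ + 0.4959σ.
Subtracting: σ = (50 − -12)/(0.4959 − (-1.341)) = 33.758.
Then μ = -12 − (-1.341)·33.758 = 33.261.

μ = 33.261, σ = 33.758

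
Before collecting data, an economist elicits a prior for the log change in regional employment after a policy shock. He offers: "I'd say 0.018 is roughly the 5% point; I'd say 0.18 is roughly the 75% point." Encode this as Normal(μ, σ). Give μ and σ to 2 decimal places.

μ = 0.13, σ = 0.07

The p-quantile of Normal(μ,σ) is μ + z_p·σ, with z_{0.05} = -1.645 and z_{0.75} = 0.6745.
Eliminate σ: μ = (z₂·x₁ − z₁·x₂)/(z₂ − z₁) = (0.6745·0.018 − (-1.645)·0.18)/2.319 = 0.13.
Then σ = (x₂ − x₁)/(z₂ − z₁) = (0.18 − 0.018)/2.319 = 0.07.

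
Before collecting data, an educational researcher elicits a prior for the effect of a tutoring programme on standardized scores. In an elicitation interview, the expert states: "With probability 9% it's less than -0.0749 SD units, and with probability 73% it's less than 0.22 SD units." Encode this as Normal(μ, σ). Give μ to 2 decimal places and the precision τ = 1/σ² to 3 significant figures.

μ = 0.13, τ = 43.9

The p-quantile of Normal(μ,σ) is μ + z_p·σ, with z_{0.09} = -1.341 and z_{0.73} = 0.6128.
Eliminate σ: μ = (z₂·x₁ − z₁·x₂)/(z₂ − z₁) = (0.6128·-0.0749 − (-1.341)·0.22)/1.954 = 0.13.
Then σ = (x₂ − x₁)/(z₂ − z₁) = (0.22 − -0.0749)/1.954 = 0.15.
Precision τ = 1/σ² = 1/0.151² = 43.9.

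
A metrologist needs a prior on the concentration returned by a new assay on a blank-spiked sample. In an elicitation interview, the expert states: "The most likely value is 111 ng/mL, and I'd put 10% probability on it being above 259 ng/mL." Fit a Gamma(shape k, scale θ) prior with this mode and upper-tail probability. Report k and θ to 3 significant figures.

Gamma(k,θ) with k>1 has mode (k−1)θ, so θ = 111/(k−1).
Need P(X < 259) = 0.9 with θ tied to k this way. Start at k = 2, θ = 111: P(X<259) ≈ 0.677.
Too low — raise k to concentrate. Iterating converges to k ≈ 3.68.
Then θ = 111/(3.68−1) ≈ 41.4.

k ≈ 3.68, θ ≈ 41.4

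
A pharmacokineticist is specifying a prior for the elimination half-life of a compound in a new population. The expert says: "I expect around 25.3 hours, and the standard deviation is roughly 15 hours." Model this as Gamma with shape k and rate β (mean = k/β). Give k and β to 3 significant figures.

For Gamma(k, rate β): mean = k/β, variance = k/β², so CV = 1/√k.
CV = SD/mean = 15/25.3 = 0.5929, hence k = 1/CV² = 2.84.
Then β = k/mean = 2.84/25.3 = 0.112.

k ≈ 2.84, β ≈ 0.112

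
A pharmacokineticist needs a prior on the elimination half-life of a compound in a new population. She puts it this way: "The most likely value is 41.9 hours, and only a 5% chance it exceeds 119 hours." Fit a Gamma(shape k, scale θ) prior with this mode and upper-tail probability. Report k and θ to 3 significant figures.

k ≈ 3.45, θ ≈ 17.1

Gamma(k,θ) with k>1 has mode (k−1)θ, so θ = 41.9/(k−1).
Need P(X < 119) = 0.95 with θ tied to k this way. Start at k = 2, θ = 41.9: P(X<119) ≈ 0.776.
Too low — raise k to concentrate. Iterating converges to k ≈ 3.45.
Then θ = 41.9/(3.45−1) ≈ 17.1.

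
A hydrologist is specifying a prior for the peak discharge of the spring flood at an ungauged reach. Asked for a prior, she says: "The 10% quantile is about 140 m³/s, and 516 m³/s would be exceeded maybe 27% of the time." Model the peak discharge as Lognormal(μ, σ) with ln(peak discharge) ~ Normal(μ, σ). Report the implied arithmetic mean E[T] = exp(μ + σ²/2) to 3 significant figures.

If T ~ Lognormal(μ,σ) then ln T ~ Normal(μ,σ), so the p-quantile of ln T is μ + z_p·σ.
ln(140) = 4.942 and ln(516) = 6.246; z_{0.1} = -1.282, z_{0.73} = 0.6128.
σ = (6.246 − 4.942)/(0.6128 − (-1.282)) = 0.689.
μ = 4.942 − (-1.282)·0.689 = 5.824.
E[T] = exp(μ + σ²/2) = exp(5.824 + 0.2371) = 429 m³/s.

E[T] ≈ 429 m³/s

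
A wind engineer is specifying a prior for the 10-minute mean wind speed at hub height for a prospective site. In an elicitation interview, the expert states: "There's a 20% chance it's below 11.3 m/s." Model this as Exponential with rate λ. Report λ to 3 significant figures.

λ ≈ 0.0197

P(T < 11.3) = 1 − e^(−λ·11.3) = 0.2, so λ = −ln(1−0.2)/11.3 = −ln(0.8)/11.3 = 0.0197.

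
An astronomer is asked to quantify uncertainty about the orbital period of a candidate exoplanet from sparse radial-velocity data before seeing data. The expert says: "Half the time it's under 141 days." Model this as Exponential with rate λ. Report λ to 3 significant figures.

λ ≈ 0.00492

Exponential median = ln 2 / λ, so λ = ln 2 / 141.0 = 0.00492.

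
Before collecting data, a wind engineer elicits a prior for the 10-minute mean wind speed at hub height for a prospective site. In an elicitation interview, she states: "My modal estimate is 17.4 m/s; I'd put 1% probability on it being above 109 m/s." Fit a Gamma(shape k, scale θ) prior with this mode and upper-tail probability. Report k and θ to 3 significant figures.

Gamma(k,θ) with k>1 has mode (k−1)θ, so θ = 17.4/(k−1).
Need P(X < 109) = 0.99 with θ tied to k this way. Start at k = 2, θ = 17.4: P(X<109) ≈ 0.986.
Too low — raise k to concentrate. Iterating converges to k ≈ 2.08.
Then θ = 17.4/(2.08−1) ≈ 16.

k ≈ 2.08, θ ≈ 16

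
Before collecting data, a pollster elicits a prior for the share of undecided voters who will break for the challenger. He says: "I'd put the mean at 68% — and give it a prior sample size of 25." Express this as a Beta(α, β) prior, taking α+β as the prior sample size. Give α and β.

α = 17, β = 8

Under the effective-sample-size interpretation, Beta(α, β) has prior mean α/(α+β) and prior sample size α+β.
So α+β = 25 and α/(α+β) = 0.68, giving α = 0.68·25 = 17 and β = 25 − 17 = 8.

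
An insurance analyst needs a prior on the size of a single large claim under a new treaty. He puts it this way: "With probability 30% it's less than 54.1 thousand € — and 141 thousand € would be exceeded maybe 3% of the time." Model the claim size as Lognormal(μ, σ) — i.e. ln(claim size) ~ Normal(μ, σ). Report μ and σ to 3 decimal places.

μ ≈ 4.200, σ ≈ 0.398

If T ~ Lognormal(μ,σ) then ln T ~ Normal(μ,σ), so the p-quantile of ln T is μ + z_p·σ.
ln(54.1) = 3.991 and ln(141) = 4.949; z_{0.3} = -0.5244, z_{0.97} = 1.881.
σ = (4.949 − 3.991)/(1.881 − (-0.5244)) = 0.398.
μ = 3.991 − (-0.5244)·0.398 = 4.200.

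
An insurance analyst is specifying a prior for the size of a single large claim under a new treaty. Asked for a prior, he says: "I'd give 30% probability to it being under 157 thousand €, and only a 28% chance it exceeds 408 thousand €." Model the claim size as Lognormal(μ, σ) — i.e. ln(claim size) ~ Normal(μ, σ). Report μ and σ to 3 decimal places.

μ ≈ 5.509, σ ≈ 0.863

If T ~ Lognormal(μ,σ) then ln T ~ Normal(μ,σ), so the p-quantile of ln T is μ + z_p·σ.
ln(157) = 5.056 and ln(408) = 6.011; z_{0.3} = -0.5244, z_{0.72} = 0.5828.
σ = (6.011 − 5.056)/(0.5828 − (-0.5244)) = 0.863.
μ = 5.056 − (-0.5244)·0.863 = 5.509.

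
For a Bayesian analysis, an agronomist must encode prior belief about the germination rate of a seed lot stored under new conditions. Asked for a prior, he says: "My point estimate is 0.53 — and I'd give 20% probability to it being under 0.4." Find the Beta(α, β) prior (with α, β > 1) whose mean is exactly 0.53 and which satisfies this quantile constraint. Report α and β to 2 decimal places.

α ≈ 5.56, β ≈ 4.93

With mean 0.53 fixed, write α = 0.53s, β = 0.47s where s = α+β.
Need P(θ < 0.4) = 0.2 under Beta(0.53s, 0.47s). Normal approximation: (q−m)/√(m(1−m)/s) ≈ z_{0.2} = -0.842, so s ≈ 0.53·0.47·(-0.842)²/(0.4−0.53)² = 10.4.
At s = 10.4: P(θ<0.4) ≈ 0.201. Adjusting to match 0.2 gives s ≈ 10.48.
So α = 0.53·10.48 ≈ 5.56, β = 0.47·10.48 ≈ 4.93.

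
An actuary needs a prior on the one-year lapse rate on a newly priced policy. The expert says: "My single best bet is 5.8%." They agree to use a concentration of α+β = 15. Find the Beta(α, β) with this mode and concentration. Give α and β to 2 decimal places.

α = 1.75, β = 13.25

For α,β > 1 the Beta mode is (α−1)/(α+β−2). With α+β = 15, the mode is (α−1)/13.
Set (α−1)/13 = 0.058 → α = 1 + 0.058·13 = 1.75.
β = 15 − α = 13.25.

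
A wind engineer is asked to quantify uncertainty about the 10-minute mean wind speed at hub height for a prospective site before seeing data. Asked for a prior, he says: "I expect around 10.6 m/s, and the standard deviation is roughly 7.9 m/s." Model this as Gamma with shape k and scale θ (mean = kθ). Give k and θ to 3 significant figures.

k ≈ 1.8, θ ≈ 5.89

For Gamma(k, scale θ): mean = kθ, variance = kθ², so CV = 1/√k.
CV = SD/mean = 7.9/10.6 = 0.7453, hence k = 1/CV² = 1.8.
Then θ = mean/k = 10.6/1.8 = 5.89.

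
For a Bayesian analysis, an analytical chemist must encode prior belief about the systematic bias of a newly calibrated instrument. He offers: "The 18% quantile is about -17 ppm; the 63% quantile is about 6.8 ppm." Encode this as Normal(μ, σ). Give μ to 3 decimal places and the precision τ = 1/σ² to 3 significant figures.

μ = 0.467, τ = 0.00275

For Normal(μ,σ), the p-quantile is μ + z_p·σ. Here z_{0.18} = -0.9154, z_{0.63} = 0.3319.
So -17 = μ − 0.9154σ and 6.8 = μ + 0.3319σ.
Subtracting: σ = (6.8 − -17)/(0.3319 − (-0.9154)) = 19.082.
Then μ = -17 − (-0.9154)·19.082 = 0.467.
Precision τ = 1/σ² = 1/19.08² = 0.00275.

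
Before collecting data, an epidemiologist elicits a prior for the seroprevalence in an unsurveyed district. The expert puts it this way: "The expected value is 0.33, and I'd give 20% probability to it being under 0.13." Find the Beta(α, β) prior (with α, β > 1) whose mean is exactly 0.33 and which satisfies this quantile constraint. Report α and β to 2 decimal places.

α ≈ 1.31, β ≈ 2.66

With mean 0.33 fixed, write α = 0.33s, β = 0.67s where s = α+β.
Need P(θ < 0.13) = 0.2 under Beta(0.33s, 0.67s). Normal approximation: (q−m)/√(m(1−m)/s) ≈ z_{0.2} = -0.842, so s ≈ 0.33·0.67·(-0.842)²/(0.13−0.33)² = 3.9.
At s = 3.9: P(θ<0.13) ≈ 0.203. Adjusting to match 0.2 gives s ≈ 3.97.
So α = 0.33·3.97 ≈ 1.31, β = 0.67·3.97 ≈ 2.66.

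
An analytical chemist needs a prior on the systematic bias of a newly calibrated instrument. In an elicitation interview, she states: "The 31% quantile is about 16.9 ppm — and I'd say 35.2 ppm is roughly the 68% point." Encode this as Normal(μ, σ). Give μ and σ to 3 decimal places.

The p-quantile of Normal(μ,σ) is μ + z_p·σ, with z_{0.31} = -0.4959 and z_{0.68} = 0.4677.
Eliminate σ: μ = (z₂·x₁ − z₁·x₂)/(z₂ − z₁) = (0.4677·16.9 − (-0.4959)·35.2)/0.9635 = 26.317.
Then σ = (x₂ − x₁)/(z₂ − z₁) = (35.2 − 16.9)/0.9635 = 18.992.

μ = 26.317, σ = 18.992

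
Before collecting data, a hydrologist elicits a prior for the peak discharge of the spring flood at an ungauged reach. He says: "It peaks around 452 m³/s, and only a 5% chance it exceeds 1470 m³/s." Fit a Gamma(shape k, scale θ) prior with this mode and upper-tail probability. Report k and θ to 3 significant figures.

Gamma(k,θ) with k>1 has mode (k−1)θ, so θ = 452/(k−1).
Need P(X < 1470) = 0.95 with θ tied to k this way. Start at k = 2, θ = 452: P(X<1470) ≈ 0.835.
Too low — raise k to concentrate. Iterating converges to k ≈ 2.88.
Then θ = 452/(2.88−1) ≈ 240.

k ≈ 2.88, θ ≈ 240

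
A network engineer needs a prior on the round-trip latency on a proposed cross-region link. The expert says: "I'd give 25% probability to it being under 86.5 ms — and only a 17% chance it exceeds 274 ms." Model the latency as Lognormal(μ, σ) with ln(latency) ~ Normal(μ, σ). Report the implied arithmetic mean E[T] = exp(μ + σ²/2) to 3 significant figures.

E[T] ≈ 179 ms

If T ~ Lognormal(μ,σ) then ln T ~ Normal(μ,σ), so the p-quantile of ln T is μ + z_p·σ.
ln(86.5) = 4.46 and ln(274) = 5.613; z_{0.25} = -0.6745, z_{0.83} = 0.9542.
σ = (5.613 − 4.46)/(0.9542 − (-0.6745)) = 0.708.
μ = 4.46 − (-0.6745)·0.708 = 4.938.
E[T] = exp(μ + σ²/2) = exp(4.938 + 0.2506) = 179 ms.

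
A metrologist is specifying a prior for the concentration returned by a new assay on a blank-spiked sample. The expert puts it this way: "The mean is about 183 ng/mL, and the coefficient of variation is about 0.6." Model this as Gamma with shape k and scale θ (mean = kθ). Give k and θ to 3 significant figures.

k ≈ 2.78, θ ≈ 65.9

For Gamma(k, scale θ): mean = kθ, variance = kθ², so CV = 1/√k.
CV = 0.6, hence k = 1/CV² = 2.78.
Then θ = mean/k = 183/2.78 = 65.9.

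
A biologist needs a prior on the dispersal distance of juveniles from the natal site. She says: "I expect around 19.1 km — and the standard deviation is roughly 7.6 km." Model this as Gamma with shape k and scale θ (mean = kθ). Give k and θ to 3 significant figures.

For Gamma(k, scale θ): mean = kθ, variance = kθ², so CV = 1/√k.
CV = SD/mean = 7.6/19.1 = 0.3979, hence k = 1/CV² = 6.32.
Then θ = mean/k = 19.1/6.32 = 3.02.

k ≈ 6.32, θ ≈ 3.02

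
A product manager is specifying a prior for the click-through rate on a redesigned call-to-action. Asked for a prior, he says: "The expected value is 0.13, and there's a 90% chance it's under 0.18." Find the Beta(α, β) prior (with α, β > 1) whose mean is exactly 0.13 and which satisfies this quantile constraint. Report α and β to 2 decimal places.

α ≈ 10.26, β ≈ 68.69

With mean 0.13 fixed, write α = 0.13s, β = 0.87s where s = α+β.
Need P(θ < 0.18) = 0.9 under Beta(0.13s, 0.87s). Normal approximation: (q−m)/√(m(1−m)/s) ≈ z_{0.9} = 1.28, so s ≈ 0.13·0.87·(1.28)²/(0.18−0.13)² = 74.3.
At s = 74.3: P(θ<0.18) ≈ 0.894. Adjusting to match 0.9 gives s ≈ 78.96.
So α = 0.13·78.96 ≈ 10.26, β = 0.87·78.96 ≈ 68.69.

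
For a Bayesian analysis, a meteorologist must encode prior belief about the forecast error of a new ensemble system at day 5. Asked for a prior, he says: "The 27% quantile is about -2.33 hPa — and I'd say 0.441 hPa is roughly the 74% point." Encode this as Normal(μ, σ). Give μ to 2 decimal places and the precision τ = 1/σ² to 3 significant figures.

The p-quantile of Normal(μ,σ) is μ + z_p·σ, with z_{0.27} = -0.6128 and z_{0.74} = 0.6433.
Eliminate σ: μ = (z₂·x₁ − z₁·x₂)/(z₂ − z₁) = (0.6433·-2.33 − (-0.6128)·0.441)/1.256 = -0.98.
Then σ = (x₂ − x₁)/(z₂ − z₁) = (0.441 − -2.33)/1.256 = 2.21.
Precision τ = 1/σ² = 1/2.206² = 0.206.

μ = -0.98, τ = 0.206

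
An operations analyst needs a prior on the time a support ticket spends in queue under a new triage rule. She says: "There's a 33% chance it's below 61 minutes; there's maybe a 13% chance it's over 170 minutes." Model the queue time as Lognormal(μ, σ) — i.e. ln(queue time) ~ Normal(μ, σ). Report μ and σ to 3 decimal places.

If T ~ Lognormal(μ,σ) then ln T ~ Normal(μ,σ), so the p-quantile of ln T is μ + z_p·σ.
ln(61) = 4.111 and ln(170) = 5.136; z_{0.33} = -0.4399, z_{0.87} = 1.126.
σ = (5.136 − 4.111)/(1.126 − (-0.4399)) = 0.654.
μ = 4.111 − (-0.4399)·0.654 = 4.399.

μ ≈ 4.399, σ ≈ 0.654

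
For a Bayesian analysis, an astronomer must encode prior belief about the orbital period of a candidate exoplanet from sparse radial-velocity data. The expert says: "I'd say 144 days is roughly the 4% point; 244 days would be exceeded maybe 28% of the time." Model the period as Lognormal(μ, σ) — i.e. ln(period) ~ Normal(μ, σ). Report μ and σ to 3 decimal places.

μ ≈ 5.365, σ ≈ 0.226

If T ~ Lognormal(μ,σ) then ln T ~ Normal(μ,σ), so the p-quantile of ln T is μ + z_p·σ.
ln(144) = 4.97 and ln(244) = 5.497; z_{0.04} = -1.751, z_{0.72} = 0.5828.
σ = (5.497 − 4.97)/(0.5828 − (-1.751)) = 0.226.
μ = 4.97 − (-1.751)·0.226 = 5.365.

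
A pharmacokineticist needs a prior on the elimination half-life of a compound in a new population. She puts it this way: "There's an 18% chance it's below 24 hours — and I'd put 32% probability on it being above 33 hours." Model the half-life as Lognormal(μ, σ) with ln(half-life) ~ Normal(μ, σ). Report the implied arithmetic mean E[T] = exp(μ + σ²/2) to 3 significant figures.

If T ~ Lognormal(μ,σ) then ln T ~ Normal(μ,σ), so the p-quantile of ln T is μ + z_p·σ.
ln(24) = 3.178 and ln(33) = 3.497; z_{0.18} = -0.9154, z_{0.68} = 0.4677.
σ = (3.497 − 3.178)/(0.4677 − (-0.9154)) = 0.230.
μ = 3.178 − (-0.9154)·0.230 = 3.389.
E[T] = exp(μ + σ²/2) = exp(3.389 + 0.0265) = 30.4 hours.

E[T] ≈ 30.4 hours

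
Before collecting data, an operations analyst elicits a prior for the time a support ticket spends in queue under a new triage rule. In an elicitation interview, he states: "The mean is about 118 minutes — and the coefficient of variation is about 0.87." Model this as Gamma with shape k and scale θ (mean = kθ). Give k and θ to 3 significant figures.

For Gamma(k, scale θ): mean = kθ, variance = kθ², so CV = 1/√k.
CV = 0.87, hence k = 1/CV² = 1.32.
Then θ = mean/k = 118/1.32 = 89.3.

k ≈ 1.32, θ ≈ 89.3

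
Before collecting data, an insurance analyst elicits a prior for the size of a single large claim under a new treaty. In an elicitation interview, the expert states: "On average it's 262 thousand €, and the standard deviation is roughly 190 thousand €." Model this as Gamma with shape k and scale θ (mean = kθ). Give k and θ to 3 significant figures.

k ≈ 1.9, θ ≈ 138

For Gamma(k, scale θ): mean = kθ, variance = kθ², so CV = 1/√k.
CV = SD/mean = 190/262 = 0.7252, hence k = 1/CV² = 1.9.
Then θ = mean/k = 262/1.9 = 138.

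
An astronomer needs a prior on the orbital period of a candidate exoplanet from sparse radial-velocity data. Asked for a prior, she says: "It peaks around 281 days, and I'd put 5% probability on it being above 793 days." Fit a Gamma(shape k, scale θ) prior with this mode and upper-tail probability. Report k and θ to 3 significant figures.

k ≈ 3.48, θ ≈ 113

Gamma(k,θ) with k>1 has mode (k−1)θ, so θ = 281/(k−1).
Need P(X < 793) = 0.95 with θ tied to k this way. Start at k = 2, θ = 281: P(X<793) ≈ 0.773.
Too low — raise k to concentrate. Iterating converges to k ≈ 3.48.
Then θ = 281/(3.48−1) ≈ 113.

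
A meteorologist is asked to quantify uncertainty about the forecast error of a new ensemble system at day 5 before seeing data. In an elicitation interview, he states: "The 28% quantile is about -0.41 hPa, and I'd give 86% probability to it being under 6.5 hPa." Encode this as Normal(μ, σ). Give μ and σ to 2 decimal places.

For Normal(μ,σ), the p-quantile is μ + z_p·σ. Here z_{0.28} = -0.5828, z_{0.86} = 1.08.
So -0.41 = μ − 0.5828σ and 6.5 = μ + 1.08σ.
Subtracting: σ = (6.5 − -0.41)/(1.08 − (-0.5828)) = 4.15.
Then μ = -0.41 − (-0.5828)·4.15 = 2.01.

μ = 2.01, σ = 4.15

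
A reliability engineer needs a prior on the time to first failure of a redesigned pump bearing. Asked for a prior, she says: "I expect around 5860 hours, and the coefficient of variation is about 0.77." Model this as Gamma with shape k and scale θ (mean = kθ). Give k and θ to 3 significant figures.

For Gamma(k, scale θ): mean = kθ, variance = kθ², so CV = 1/√k.
CV = 0.77, hence k = 1/CV² = 1.69.
Then θ = mean/k = 5860/1.69 = 3470.

k ≈ 1.69, θ ≈ 3470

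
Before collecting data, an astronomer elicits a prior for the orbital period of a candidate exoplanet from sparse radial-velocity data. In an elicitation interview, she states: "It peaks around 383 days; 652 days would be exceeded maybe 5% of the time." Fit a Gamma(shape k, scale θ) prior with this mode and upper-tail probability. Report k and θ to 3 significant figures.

Gamma(k,θ) with k>1 has mode (k−1)θ, so θ = 383/(k−1).
Need P(X < 652) = 0.95 with θ tied to k this way. Start at k = 2, θ = 383: P(X<652) ≈ 0.507.
Too low — raise k to concentrate. Iterating converges to k ≈ 10.9.
Then θ = 383/(10.9−1) ≈ 38.8.

k ≈ 10.9, θ ≈ 38.8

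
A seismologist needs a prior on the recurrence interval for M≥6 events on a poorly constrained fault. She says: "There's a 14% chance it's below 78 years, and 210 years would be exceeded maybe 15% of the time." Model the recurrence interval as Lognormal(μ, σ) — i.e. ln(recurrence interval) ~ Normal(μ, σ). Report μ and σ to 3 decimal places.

If T ~ Lognormal(μ,σ) then ln T ~ Normal(μ,σ), so the p-quantile of ln T is μ + z_p·σ.
ln(78) = 4.357 and ln(210) = 5.347; z_{0.14} = -1.08, z_{0.85} = 1.036.
σ = (5.347 − 4.357)/(1.036 − (-1.08)) = 0.468.
μ = 4.357 − (-1.08)·0.468 = 4.862.

μ ≈ 4.862, σ ≈ 0.468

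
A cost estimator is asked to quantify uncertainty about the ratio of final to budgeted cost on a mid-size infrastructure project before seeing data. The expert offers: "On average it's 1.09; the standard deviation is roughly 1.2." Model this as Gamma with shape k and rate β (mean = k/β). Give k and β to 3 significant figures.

For Gamma(k, rate β): mean = k/β, variance = k/β², so CV = 1/√k.
CV = SD/mean = 1.2/1.09 = 1.101, hence k = 1/CV² = 0.825.
Then β = k/mean = 0.825/1.09 = 0.757.

k ≈ 0.825, β ≈ 0.757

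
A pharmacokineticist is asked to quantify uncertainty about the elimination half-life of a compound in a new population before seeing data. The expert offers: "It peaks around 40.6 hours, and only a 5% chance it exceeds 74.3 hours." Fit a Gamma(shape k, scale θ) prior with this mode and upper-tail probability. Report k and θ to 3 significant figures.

k ≈ 8.63, θ ≈ 5.32

Gamma(k,θ) with k>1 has mode (k−1)θ, so θ = 40.6/(k−1).
Need P(X < 74.3) = 0.95 with θ tied to k this way. Start at k = 2, θ = 40.6: P(X<74.3) ≈ 0.546.
Too low — raise k to concentrate. Iterating converges to k ≈ 8.63.
Then θ = 40.6/(8.63−1) ≈ 5.32.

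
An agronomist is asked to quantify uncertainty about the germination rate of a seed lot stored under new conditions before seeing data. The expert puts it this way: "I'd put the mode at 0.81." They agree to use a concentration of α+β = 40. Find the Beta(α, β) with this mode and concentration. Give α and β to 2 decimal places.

For α,β > 1 the Beta mode is (α−1)/(α+β−2). With α+β = 40, the mode is (α−1)/38.
Set (α−1)/38 = 0.81 → α = 1 + 0.81·38 = 31.78.
β = 40 − α = 8.22.

α = 31.78, β = 8.22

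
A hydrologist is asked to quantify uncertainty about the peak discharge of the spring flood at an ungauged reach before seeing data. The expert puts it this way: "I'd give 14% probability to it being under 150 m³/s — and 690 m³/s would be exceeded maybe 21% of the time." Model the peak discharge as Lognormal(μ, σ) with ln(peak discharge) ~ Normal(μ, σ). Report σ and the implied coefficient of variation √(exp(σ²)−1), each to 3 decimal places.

If T ~ Lognormal(μ,σ) then ln T ~ Normal(μ,σ), so the p-quantile of ln T is μ + z_p·σ.
ln(150) = 5.011 and ln(690) = 6.537; z_{0.14} = -1.08, z_{0.79} = 0.8064.
σ = (6.537 − 5.011)/(0.8064 − (-1.08)) = 0.809.
μ = 5.011 − (-1.08)·0.809 = 5.884.
CV = √(exp(σ²)−1) = √(exp(0.6542)−1) = 0.961.

σ ≈ 0.809, CV ≈ 0.961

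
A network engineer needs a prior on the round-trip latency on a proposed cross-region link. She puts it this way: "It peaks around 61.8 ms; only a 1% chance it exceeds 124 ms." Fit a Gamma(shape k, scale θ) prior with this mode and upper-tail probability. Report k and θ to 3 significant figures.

k ≈ 11.1, θ ≈ 6.11

Gamma(k,θ) with k>1 has mode (k−1)θ, so θ = 61.8/(k−1).
Need P(X < 124) = 0.99 with θ tied to k this way. Start at k = 2, θ = 61.8: P(X<124) ≈ 0.596.
Too low — raise k to concentrate. Iterating converges to k ≈ 11.1.
Then θ = 61.8/(11.1−1) ≈ 6.11.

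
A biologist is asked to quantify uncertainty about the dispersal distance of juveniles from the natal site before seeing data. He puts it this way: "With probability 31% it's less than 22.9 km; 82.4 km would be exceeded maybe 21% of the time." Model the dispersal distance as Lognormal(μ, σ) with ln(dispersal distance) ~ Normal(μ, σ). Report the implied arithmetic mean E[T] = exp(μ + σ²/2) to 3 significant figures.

If T ~ Lognormal(μ,σ) then ln T ~ Normal(μ,σ), so the p-quantile of ln T is μ + z_p·σ.
ln(22.9) = 3.131 and ln(82.4) = 4.412; z_{0.31} = -0.4959, z_{0.79} = 0.8064.
σ = (4.412 − 3.131)/(0.8064 − (-0.4959)) = 0.983.
μ = 3.131 − (-0.4959)·0.983 = 3.619.
E[T] = exp(μ + σ²/2) = exp(3.619 + 0.4834) = 60.5 km.

E[T] ≈ 60.5 km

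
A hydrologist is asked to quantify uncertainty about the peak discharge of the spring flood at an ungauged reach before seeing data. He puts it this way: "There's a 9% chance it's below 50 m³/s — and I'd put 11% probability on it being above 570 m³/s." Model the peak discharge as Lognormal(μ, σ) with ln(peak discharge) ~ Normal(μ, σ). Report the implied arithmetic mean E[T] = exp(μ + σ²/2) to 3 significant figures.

E[T] ≈ 279 m³/s

If T ~ Lognormal(μ,σ) then ln T ~ Normal(μ,σ), so the p-quantile of ln T is μ + z_p·σ.
ln(50) = 3.912 and ln(570) = 6.346; z_{0.09} = -1.341, z_{0.89} = 1.227.
σ = (6.346 − 3.912)/(1.227 − (-1.341)) = 0.948.
μ = 3.912 − (-1.341)·0.948 = 5.183.
E[T] = exp(μ + σ²/2) = exp(5.183 + 0.4493) = 279 m³/s.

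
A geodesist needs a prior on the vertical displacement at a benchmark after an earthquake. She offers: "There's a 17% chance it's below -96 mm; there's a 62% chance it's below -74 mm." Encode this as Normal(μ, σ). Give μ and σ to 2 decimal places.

For Normal(μ,σ), the p-quantile is μ + z_p·σ. Here z_{0.17} = -0.9542, z_{0.62} = 0.3055.
So -96 = μ − 0.9542σ and -74 = μ + 0.3055σ.
Subtracting: σ = (-74 − -96)/(0.3055 − (-0.9542)) = 17.47.
Then μ = -96 − (-0.9542)·17.47 = -79.34.

μ = -79.34, σ = 17.47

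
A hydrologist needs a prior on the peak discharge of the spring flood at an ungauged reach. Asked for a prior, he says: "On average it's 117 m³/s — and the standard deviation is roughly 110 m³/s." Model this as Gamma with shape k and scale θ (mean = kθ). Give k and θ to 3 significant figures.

For Gamma(k, scale θ): mean = kθ, variance = kθ², so CV = 1/√k.
CV = SD/mean = 110/117 = 0.9402, hence k = 1/CV² = 1.13.
Then θ = mean/k = 117/1.13 = 103.

k ≈ 1.13, θ ≈ 103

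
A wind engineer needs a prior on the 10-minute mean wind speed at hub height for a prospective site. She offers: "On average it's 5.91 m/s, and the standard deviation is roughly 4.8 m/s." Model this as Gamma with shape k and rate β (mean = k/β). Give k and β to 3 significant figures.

k ≈ 1.52, β ≈ 0.257

For Gamma(k, rate β): mean = k/β, variance = k/β², so CV = 1/√k.
CV = SD/mean = 4.8/5.91 = 0.8122, hence k = 1/CV² = 1.52.
Then β = k/mean = 1.52/5.91 = 0.257.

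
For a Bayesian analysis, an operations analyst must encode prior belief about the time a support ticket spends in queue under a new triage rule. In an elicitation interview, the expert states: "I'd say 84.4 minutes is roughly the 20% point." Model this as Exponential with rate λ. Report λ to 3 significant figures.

λ ≈ 0.00264

P(T < 84.4) = 1 − e^(−λ·84.4) = 0.2, so λ = −ln(1−0.2)/84.4 = −ln(0.8)/84.4 = 0.00264.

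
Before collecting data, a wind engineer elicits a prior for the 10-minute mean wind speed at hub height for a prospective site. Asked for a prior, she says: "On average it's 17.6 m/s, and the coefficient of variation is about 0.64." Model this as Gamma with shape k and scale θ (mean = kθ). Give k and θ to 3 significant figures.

For Gamma(k, scale θ): mean = kθ, variance = kθ², so CV = 1/√k.
CV = 0.64, hence k = 1/CV² = 2.44.
Then θ = mean/k = 17.6/2.44 = 7.21.

k ≈ 2.44, θ ≈ 7.21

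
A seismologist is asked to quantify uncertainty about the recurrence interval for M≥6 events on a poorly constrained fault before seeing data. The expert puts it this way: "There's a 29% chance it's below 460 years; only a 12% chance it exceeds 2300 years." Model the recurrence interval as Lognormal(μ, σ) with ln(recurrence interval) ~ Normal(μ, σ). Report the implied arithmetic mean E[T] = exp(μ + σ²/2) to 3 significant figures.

E[T] ≈ 1190 years

If T ~ Lognormal(μ,σ) then ln T ~ Normal(μ,σ), so the p-quantile of ln T is μ + z_p·σ.
ln(460) = 6.131 and ln(2300) = 7.741; z_{0.29} = -0.5534, z_{0.88} = 1.175.
σ = (7.741 − 6.131)/(1.175 − (-0.5534)) = 0.931.
μ = 6.131 − (-0.5534)·0.931 = 6.647.
E[T] = exp(μ + σ²/2) = exp(6.647 + 0.4336) = 1190 years.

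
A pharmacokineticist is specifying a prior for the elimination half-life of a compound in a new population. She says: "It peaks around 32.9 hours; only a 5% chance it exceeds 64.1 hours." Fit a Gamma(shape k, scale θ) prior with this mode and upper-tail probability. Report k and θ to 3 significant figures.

Gamma(k,θ) with k>1 has mode (k−1)θ, so θ = 32.9/(k−1).
Need P(X < 64.1) = 0.95 with θ tied to k this way. Start at k = 2, θ = 32.9: P(X<64.1) ≈ 0.580.
Too low — raise k to concentrate. Iterating converges to k ≈ 7.24.
Then θ = 32.9/(7.24−1) ≈ 5.27.

k ≈ 7.24, θ ≈ 5.27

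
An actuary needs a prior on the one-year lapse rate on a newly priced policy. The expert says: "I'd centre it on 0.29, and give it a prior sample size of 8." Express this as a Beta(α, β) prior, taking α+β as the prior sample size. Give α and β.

Under the effective-sample-size interpretation, Beta(α, β) has prior mean α/(α+β) and prior sample size α+β.
So α+β = 8 and α/(α+β) = 0.29, giving α = 0.29·8 = 2.32 and β = 8 − 2.32 = 5.68.

α = 2.32, β = 5.68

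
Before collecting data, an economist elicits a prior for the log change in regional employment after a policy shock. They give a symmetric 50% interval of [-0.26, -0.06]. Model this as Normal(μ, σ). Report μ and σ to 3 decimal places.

μ = -0.160, σ = 0.148

A symmetric 50% interval runs μ ± z·σ with z = 0.6745.
Half-width = 0.1, so σ = 0.1/0.6745 = 0.148.
μ is the interval midpoint, -0.160.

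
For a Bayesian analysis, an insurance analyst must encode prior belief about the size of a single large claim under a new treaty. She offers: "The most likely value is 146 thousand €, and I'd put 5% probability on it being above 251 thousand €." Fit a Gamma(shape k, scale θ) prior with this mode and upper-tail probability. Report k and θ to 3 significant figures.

k ≈ 10.5, θ ≈ 15.4

Gamma(k,θ) with k>1 has mode (k−1)θ, so θ = 146/(k−1).
Need P(X < 251) = 0.95 with θ tied to k this way. Start at k = 2, θ = 146: P(X<251) ≈ 0.513.
Too low — raise k to concentrate. Iterating converges to k ≈ 10.5.
Then θ = 146/(10.5−1) ≈ 15.4.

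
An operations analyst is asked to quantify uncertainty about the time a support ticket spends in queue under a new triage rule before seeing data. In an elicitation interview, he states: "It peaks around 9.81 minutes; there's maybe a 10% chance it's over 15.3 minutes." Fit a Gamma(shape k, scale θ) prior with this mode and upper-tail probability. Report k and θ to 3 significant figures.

Gamma(k,θ) with k>1 has mode (k−1)θ, so θ = 9.81/(k−1).
Need P(X < 15.3) = 0.9 with θ tied to k this way. Start at k = 2, θ = 9.81: P(X<15.3) ≈ 0.462.
Too low — raise k to concentrate. Iterating converges to k ≈ 10.5.
Then θ = 9.81/(10.5−1) ≈ 1.04.

k ≈ 10.5, θ ≈ 1.04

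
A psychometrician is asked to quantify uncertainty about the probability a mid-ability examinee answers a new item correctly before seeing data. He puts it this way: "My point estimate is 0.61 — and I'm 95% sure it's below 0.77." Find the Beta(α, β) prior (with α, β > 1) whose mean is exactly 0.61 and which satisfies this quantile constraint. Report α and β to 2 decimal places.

α ≈ 13.73, β ≈ 8.78

With mean 0.61 fixed, write α = 0.61s, β = 0.39s where s = α+β.
Need P(θ < 0.77) = 0.95 under Beta(0.61s, 0.39s). Normal approximation: (q−m)/√(m(1−m)/s) ≈ z_{0.95} = 1.64, so s ≈ 0.61·0.39·(1.64)²/(0.77−0.61)² = 25.1.
At s = 25.1: P(θ<0.77) ≈ 0.959. Adjusting to match 0.95 gives s ≈ 22.51.
So α = 0.61·22.51 ≈ 13.73, β = 0.39·22.51 ≈ 8.78.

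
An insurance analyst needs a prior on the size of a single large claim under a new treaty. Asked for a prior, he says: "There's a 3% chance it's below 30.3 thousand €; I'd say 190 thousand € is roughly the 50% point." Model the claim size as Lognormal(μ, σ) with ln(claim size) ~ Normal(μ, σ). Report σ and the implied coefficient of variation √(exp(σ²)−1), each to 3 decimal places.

If T ~ Lognormal(μ,σ) then ln T ~ Normal(μ,σ), so the p-quantile of ln T is μ + z_p·σ.
ln(30.3) = 3.411 and ln(190) = 5.247; z_{0.03} = -1.881, z_{0.5} = 0.
σ = (5.247 − 3.411)/(0 − (-1.881)) = 0.976.
μ = 3.411 − (-1.881)·0.976 = 5.247.
CV = √(exp(σ²)−1) = √(exp(0.9528)−1) = 1.262.

σ ≈ 0.976, CV ≈ 1.262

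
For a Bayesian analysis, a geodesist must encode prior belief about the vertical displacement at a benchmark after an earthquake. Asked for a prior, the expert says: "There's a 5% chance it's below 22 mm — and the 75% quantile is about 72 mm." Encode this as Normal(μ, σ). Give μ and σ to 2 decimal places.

The p-quantile of Normal(μ,σ) is μ + z_p·σ, with z_{0.05} = -1.645 and z_{0.75} = 0.6745.
Eliminate σ: μ = (z₂·x₁ − z₁·x₂)/(z₂ − z₁) = (0.6745·22 − (-1.645)·72)/2.319 = 57.46.
Then σ = (x₂ − x₁)/(z₂ − z₁) = (72 − 22)/2.319 = 21.56.

μ = 57.46, σ = 21.56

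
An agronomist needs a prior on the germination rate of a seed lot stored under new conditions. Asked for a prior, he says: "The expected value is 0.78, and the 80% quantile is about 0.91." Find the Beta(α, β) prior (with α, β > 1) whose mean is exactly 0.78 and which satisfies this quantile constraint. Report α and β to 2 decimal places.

α ≈ 5.64, β ≈ 1.59

With mean 0.78 fixed, write α = 0.78s, β = 0.22s where s = α+β.
Need P(θ < 0.91) = 0.8 under Beta(0.78s, 0.22s). Normal approximation: (q−m)/√(m(1−m)/s) ≈ z_{0.8} = 0.842, so s ≈ 0.78·0.22·(0.842)²/(0.91−0.78)² = 7.2.
At s = 7.2: P(θ<0.91) ≈ 0.799. Adjusting to match 0.8 gives s ≈ 7.23.
So α = 0.78·7.23 ≈ 5.64, β = 0.22·7.23 ≈ 1.59.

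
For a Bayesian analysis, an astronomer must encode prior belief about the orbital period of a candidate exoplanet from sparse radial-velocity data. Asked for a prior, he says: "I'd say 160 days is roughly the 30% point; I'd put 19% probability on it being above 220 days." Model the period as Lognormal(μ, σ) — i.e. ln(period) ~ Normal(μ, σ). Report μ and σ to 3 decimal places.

If T ~ Lognormal(μ,σ) then ln T ~ Normal(μ,σ), so the p-quantile of ln T is μ + z_p·σ.
ln(160) = 5.075 and ln(220) = 5.394; z_{0.3} = -0.5244, z_{0.81} = 0.8779.
σ = (5.394 − 5.075)/(0.8779 − (-0.5244)) = 0.227.
μ = 5.075 − (-0.5244)·0.227 = 5.194.

μ ≈ 5.194, σ ≈ 0.227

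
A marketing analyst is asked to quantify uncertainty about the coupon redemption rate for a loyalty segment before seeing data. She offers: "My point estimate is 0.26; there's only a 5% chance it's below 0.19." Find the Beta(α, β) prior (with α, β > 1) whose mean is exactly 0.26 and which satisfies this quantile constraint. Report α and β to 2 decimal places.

With mean 0.26 fixed, write α = 0.26s, β = 0.74s where s = α+β.
Need P(θ < 0.19) = 0.05 under Beta(0.26s, 0.74s). Normal approximation: (q−m)/√(m(1−m)/s) ≈ z_{0.05} = -1.64, so s ≈ 0.26·0.74·(-1.64)²/(0.19−0.26)² = 106.2.
At s = 106.2: P(θ<0.19) ≈ 0.042. Adjusting to match 0.05 gives s ≈ 97.00.
So α = 0.26·97.00 ≈ 25.22, β = 0.74·97.00 ≈ 71.78.

α ≈ 25.22, β ≈ 71.78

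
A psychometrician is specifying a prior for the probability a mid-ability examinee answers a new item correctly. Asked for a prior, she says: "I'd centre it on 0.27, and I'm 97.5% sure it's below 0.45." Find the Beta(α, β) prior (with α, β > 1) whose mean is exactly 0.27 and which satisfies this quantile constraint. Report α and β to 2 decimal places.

With mean 0.27 fixed, write α = 0.27s, β = 0.73s where s = α+β.
Need P(θ < 0.45) = 0.975 under Beta(0.27s, 0.73s). Normal approximation: (q−m)/√(m(1−m)/s) ≈ z_{0.975} = 1.96, so s ≈ 0.27·0.73·(1.96)²/(0.45−0.27)² = 23.4.
At s = 23.4: P(θ<0.45) ≈ 0.967. Adjusting to match 0.975 gives s ≈ 26.61.
So α = 0.27·26.61 ≈ 7.18, β = 0.73·26.61 ≈ 19.42.

α ≈ 7.18, β ≈ 19.42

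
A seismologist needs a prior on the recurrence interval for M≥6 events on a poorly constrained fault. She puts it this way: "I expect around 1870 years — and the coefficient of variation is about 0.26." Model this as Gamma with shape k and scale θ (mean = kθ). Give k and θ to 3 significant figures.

For Gamma(k, scale θ): mean = kθ, variance = kθ², so CV = 1/√k.
CV = 0.26, hence k = 1/CV² = 14.8.
Then θ = mean/k = 1870/14.8 = 126.

k ≈ 14.8, θ ≈ 126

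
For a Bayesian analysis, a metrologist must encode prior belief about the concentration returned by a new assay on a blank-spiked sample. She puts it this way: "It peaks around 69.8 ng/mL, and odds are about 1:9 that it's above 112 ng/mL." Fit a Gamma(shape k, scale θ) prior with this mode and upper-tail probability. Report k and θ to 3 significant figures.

k ≈ 9.41, θ ≈ 8.3

Gamma(k,θ) with k>1 has mode (k−1)θ, so θ = 69.8/(k−1).
Need P(X < 112) = 0.9 with θ tied to k this way. Start at k = 2, θ = 69.8: P(X<112) ≈ 0.477.
Too low — raise k to concentrate. Iterating converges to k ≈ 9.41.
Then θ = 69.8/(9.41−1) ≈ 8.3.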